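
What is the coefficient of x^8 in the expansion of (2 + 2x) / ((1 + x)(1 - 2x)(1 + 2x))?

512

Partial fractions give a closed form: a_n = (1)·2^n + (1)·(-2)^n.
At n = 8: a_8 = 512.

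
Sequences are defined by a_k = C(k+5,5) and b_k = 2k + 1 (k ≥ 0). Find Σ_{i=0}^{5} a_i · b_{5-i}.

1122

Write out a_i and b_{5-i} for i = 0,…,5 and sum the products.
Σ = 1·11 + 6·9 + 21·7 + 56·5 + 126·3 + 252·1 = 1122.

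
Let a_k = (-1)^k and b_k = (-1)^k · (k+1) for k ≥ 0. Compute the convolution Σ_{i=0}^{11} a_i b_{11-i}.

-78

The convolution is the t^11 coefficient of A(t)B(t).
Σ = 1·(-12) − 1·11 + 1·(-10) − 1·9 + 1·(-8) − 1·7 + 1·(-6) − 1·5 + 1·(-4) − 1·3 + 1·(-2) − 1·1 = -78.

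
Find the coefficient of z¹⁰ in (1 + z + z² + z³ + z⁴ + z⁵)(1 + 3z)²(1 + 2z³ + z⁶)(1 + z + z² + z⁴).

(1 + z + z² + z³ + z⁴ + z⁵) has coefficients 1,1,1,1,1,1 for degrees 0…5.
(1 + 3z)² has coefficients 1,6,9,0,0,0,0,0,0,0,0 for degrees 0…10.
Multiplying by (1 + 2z³ + z⁶) gives running coefficients 1,6,9,2,12,18,1,6,9,0,0 for degrees 0…10.
Finally multiplying by (1 + z + z² + z⁴), the product of all factors after the first has coefficients 1,7,16,17,24,38,40,27,28,33,10 for degrees 0…10.
[z¹⁰] = 1·10 + 1·33 + 1·28 + 1·27 + 1·40 + 1·38 = 176.

176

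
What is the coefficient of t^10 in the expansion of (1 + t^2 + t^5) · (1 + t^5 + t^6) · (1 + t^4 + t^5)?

(1 + t^2 + t^5) has coefficients 1,0,1,0,0,1 for degrees 0…5.
(1 + t^5 + t^6) has coefficients 1,0,0,0,0,1,1,0,0,0,0 for degrees 0…10.
Finally multiplying by (1 + t^4 + t^5), the product of all factors after the first has coefficients 1,0,0,0,1,2,1,0,0,1,2 for degrees 0…10.
[t^10] = 1·2 + 1·0 + 1·2 = 4.

4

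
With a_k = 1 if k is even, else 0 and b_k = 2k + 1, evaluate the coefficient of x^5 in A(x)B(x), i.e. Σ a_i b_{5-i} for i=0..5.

Write out a_i and b_{5-i} for i = 0,…,5 and sum the products.
Σ = 1·11 + 0·9 + 1·7 + 0·5 + 1·3 + 0·1 = 21.

21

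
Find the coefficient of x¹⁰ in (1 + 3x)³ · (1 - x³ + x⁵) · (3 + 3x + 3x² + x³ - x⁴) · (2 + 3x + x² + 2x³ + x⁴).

(1 + 3x)³ has coefficients 1,9,27,27 for degrees 0…3.
(1 - x³ + x⁵) has coefficients 1,0,0,-1,0,1,0,0,0,0,0 for degrees 0…10.
Multiplying by (3 + 3x + 3x² + x³ - x⁴) gives running coefficients 3,3,3,-2,-4,0,2,4,1,-1,0 for degrees 0…10.
Finally multiplying by (2 + 3x + x² + 2x³ + x⁴), the product of all factors after the first has coefficients 6,15,18,14,-2,-5,-1,4,12,9,8 for degrees 0…10.
[x¹⁰] = 1·8 + 9·9 + 27·12 + 27·4 = 521.

521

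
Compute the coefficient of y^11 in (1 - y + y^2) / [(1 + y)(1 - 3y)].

103335

The denominator gives the recurrence a_n = 2a_(n−1) + 3a_(n−2) for n ≥ 3; the numerator fixes a_0 = 1, a_1 = 1, a_2 = 6.
Iterating: 1, 1, 6, 15, 48, 141, 426, 1275, 3828, 11481, 34446, 103335, so a_11 = 103335.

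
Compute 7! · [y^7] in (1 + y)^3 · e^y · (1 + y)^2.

9276

The EGF product rule gives c_7 = Σ_{k_1+k_2+k_3=7} C(7; k_1,k_2,k_3) · ∏ g_i(k_i), where (1+y)^3 gives the falling factorial (3)_k; e^y gives (1)^k; (1+y)^2 gives the falling factorial (2)_k.
g_1(k) for k = 0…7: 1, 3, 6, 6, 0, 0, 0, 0.
g_2(k) for k = 0…7: 1, 1, 1, 1, 1, 1, 1, 1.
g_3(k) for k = 0…7: 1, 2, 2, 0, 0, 0, 0, 0.
First combine the last two factors: h(k) = Σ_j C(k,j)·g_2(j)·g_3(k−j) for k = 0…7: 1, 3, 7, 13, 21, 31, 43, 57.
c_7 = Σ_k C(7,k)·g_1(k)·h(7−k) = 1·1·57 + 7·3·43 + 21·6·31 + 35·6·21 = 57 + 903 + 3906 + 4410 = 9276.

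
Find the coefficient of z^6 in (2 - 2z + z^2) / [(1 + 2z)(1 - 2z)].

144

The denominator gives the recurrence a_n = 4a_(n−2) for n ≥ 3; the numerator fixes a_0 = 2, a_1 = -2, a_2 = 9.
Iterating: 2, -2, 9, -8, 36, -32, 144, so a_6 = 144.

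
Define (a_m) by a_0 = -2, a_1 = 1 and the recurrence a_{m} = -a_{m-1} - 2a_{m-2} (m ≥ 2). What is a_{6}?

-9

The ordinary generating function has denominator 1 + t + 2t^2.
Iterating the recurrence: a_0,…,a_{6} = -2, 1, 3, -5, -1, 11, -9.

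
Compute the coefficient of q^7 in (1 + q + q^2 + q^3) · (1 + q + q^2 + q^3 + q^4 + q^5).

(1 + q + q^2 + q^3) has coefficients 1,1,1,1 for degrees 0…3.
(1 + q + q^2 + q^3 + q^4 + q^5) has coefficients 1,1,1,1,1,1,0,0 for degrees 0…7.
[q^7] = 1·0 + 1·0 + 1·1 + 1·1 = 2.

2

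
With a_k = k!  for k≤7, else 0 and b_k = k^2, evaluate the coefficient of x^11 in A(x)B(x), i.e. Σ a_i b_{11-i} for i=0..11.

104903

The convolution is the t^11 coefficient of A(t)B(t).
Σ = 1·121 + 1·100 + 2·81 + 6·64 + 24·49 + 120·36 + 720·25 + 5040·16 + 0·9 + 0·4 + 0·1 + 0·0 = 104903.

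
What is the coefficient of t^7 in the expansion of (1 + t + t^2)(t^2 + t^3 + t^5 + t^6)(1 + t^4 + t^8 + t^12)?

4

(1 + t + t^2) has coefficients 1,1,1 for degrees 0…2.
(t^2 + t^3 + t^5 + t^6) has coefficients 0,0,1,1,0,1,1,0 for degrees 0…7.
Finally multiplying by (1 + t^4 + t^8 + t^12), the product of all factors after the first has coefficients 0,0,1,1,0,1,2,1 for degrees 0…7.
[t^7] = 1·1 + 1·2 + 1·1 = 4.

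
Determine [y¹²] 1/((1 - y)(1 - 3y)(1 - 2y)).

2375101

The denominator gives the recurrence a_n = 6a_(n−1) − 11a_(n−2) + 6a_(n−3) for n ≥ 3; the numerator fixes a_0 = 1, a_1 = 6, a_2 = 25.
Iterating: 1, 6, 25, 90, 301, 966, 3025, 9330, 28501, 86526, 261625, 788970, 2375101, so a_12 = 2375101.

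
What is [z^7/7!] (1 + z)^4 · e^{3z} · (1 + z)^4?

The EGF product rule gives c_7 = Σ_{k_1+k_2+k_3=7} C(7; k_1,k_2,k_3) · ∏ g_i(k_i), where (1+z)^4 gives the falling factorial (4)_k; e^{3z} gives (3)^k; (1+z)^4 gives the falling factorial (4)_k.
g_1(k) for k = 0…7: 1, 4, 12, 24, 24, 0, 0, 0.
g_2(k) for k = 0…7: 1, 3, 9, 27, 81, 243, 729, 2187.
g_3(k) for k = 0…7: 1, 4, 12, 24, 24, 0, 0, 0.
First combine the last two factors: h(k) = Σ_j C(k,j)·g_2(j)·g_3(k−j) for k = 0…7: 1, 7, 45, 267, 1473, 7623, 37341, 174555.
c_7 = Σ_k C(7,k)·g_1(k)·h(7−k) = 1·1·174555 + 7·4·37341 + 21·12·7623 + 35·24·1473 + 35·24·267 = 174555 + 1045548 + 1920996 + 1237320 + 224280 = 4602699.

4602699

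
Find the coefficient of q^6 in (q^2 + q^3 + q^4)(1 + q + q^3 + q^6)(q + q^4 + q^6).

(q^2 + q^3 + q^4) has coefficients 0,0,1,1,1 for degrees 0…4.
(1 + q + q^3 + q^6) has coefficients 1,1,0,1,0,0,1 for degrees 0…6.
Finally multiplying by (q + q^4 + q^6), the product of all factors after the first has coefficients 0,1,1,0,2,1,1 for degrees 0…6.
[q^6] = 1·2 + 1·0 + 1·1 = 3.

3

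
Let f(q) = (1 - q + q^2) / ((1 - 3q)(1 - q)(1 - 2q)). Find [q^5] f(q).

755

The denominator gives the recurrence a_n = 6a_(n−1) − 11a_(n−2) + 6a_(n−3) for n ≥ 3; the numerator fixes a_0 = 1, a_1 = 5, a_2 = 20.
Iterating: 1, 5, 20, 71, 236, 755, so a_5 = 755.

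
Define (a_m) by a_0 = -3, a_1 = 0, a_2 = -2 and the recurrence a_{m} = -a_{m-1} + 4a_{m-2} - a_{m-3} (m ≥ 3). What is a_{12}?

The ordinary generating function has denominator 1 + z - 4z^2 + z^3.
Iterating the recurrence: a_0,…,a_{12} = -3, 0, -2, 5, -13, 35, -92, 245, -648, 1720, -4557, 12085, -32033.

-32033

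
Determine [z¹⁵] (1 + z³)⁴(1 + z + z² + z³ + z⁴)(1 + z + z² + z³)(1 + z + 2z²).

(1 + z³)⁴ has coefficients 1,0,0,4,0,0,6,0,0,4,0,0,1 for degrees 0…12.
(1 + z + z² + z³ + z⁴) has coefficients 1,1,1,1,1,0,0,0,0,0,0,0,0,0,0,0 for degrees 0…15.
Multiplying by (1 + z + z² + z³) gives running coefficients 1,2,3,4,4,3,2,1,0,0,0,0,0,0,0,0 for degrees 0…15.
Finally multiplying by (1 + z + 2z²), the product of all factors after the first has coefficients 1,3,7,11,14,15,13,9,5,2,0,0,0,0,0,0 for degrees 0…15.
[z¹⁵] = 1·0 + 4·0 + 6·2 + 4·13 + 1·11 = 75.

75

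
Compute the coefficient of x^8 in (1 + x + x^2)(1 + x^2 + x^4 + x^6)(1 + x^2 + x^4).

5

(1 + x + x^2) has coefficients 1,1,1 for degrees 0…2.
(1 + x^2 + x^4 + x^6) has coefficients 1,0,1,0,1,0,1,0,0 for degrees 0…8.
Finally multiplying by (1 + x^2 + x^4), the product of all factors after the first has coefficients 1,0,2,0,3,0,3,0,2 for degrees 0…8.
[x^8] = 1·2 + 1·0 + 1·3 = 5.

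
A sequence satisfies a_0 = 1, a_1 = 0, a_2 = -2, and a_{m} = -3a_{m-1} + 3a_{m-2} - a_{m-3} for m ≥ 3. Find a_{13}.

3842940

The ordinary generating function has denominator 1 + 3z - 3z^2 + z^3.
Iterating the recurrence: a_0,…,a_{13} = 1, 0, -2, 5, -21, 80, -308, 1185, -4559, 17540, -67482, 259625, -998861, 3842940.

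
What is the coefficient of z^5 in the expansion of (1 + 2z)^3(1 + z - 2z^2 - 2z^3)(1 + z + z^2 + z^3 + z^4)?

(1 + 2z)^3 has coefficients 1,6,12,8 for degrees 0…3.
(1 + z - 2z^2 - 2z^3) has coefficients 1,1,-2,-2,0,0 for degrees 0…5.
Finally multiplying by (1 + z + z^2 + z^3 + z^4), the product of all factors after the first has coefficients 1,2,0,-2,-2,-3 for degrees 0…5.
[z^5] = 1·(-3) + 6·(-2) + 12·(-2) + 8·0 = -39.

-39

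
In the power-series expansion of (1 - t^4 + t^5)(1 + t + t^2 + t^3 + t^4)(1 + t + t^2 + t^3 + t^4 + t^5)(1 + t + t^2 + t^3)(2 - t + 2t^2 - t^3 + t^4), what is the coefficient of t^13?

(1 - t^4 + t^5) has coefficients 1,0,0,0,-1,1 for degrees 0…5.
(1 + t + t^2 + t^3 + t^4) has coefficients 1,1,1,1,1,0,0,0,0,0,0,0,0,0 for degrees 0…13.
Multiplying by (1 + t + t^2 + t^3 + t^4 + t^5) gives running coefficients 1,2,3,4,5,5,4,3,2,1,0,0,0,0 for degrees 0…13.
Multiplying by (1 + t + t^2 + t^3) gives running coefficients 1,3,6,10,14,17,18,17,14,10,6,3,1,0 for degrees 0…13.
Finally multiplying by (2 - t + 2t^2 - t^3 + t^4), the product of all factors after the first has coefficients 2,5,11,19,28,37,43,46,44,39,31,23,15,9 for degrees 0…13.
[t^13] = 1·9 − 1·39 + 1·44 = 14.

14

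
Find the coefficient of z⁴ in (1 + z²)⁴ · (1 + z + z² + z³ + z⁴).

(1 + z²)⁴ has coefficients 1,0,4,0,6 for degrees 0…4.
(1 + z + z² + z³ + z⁴) has coefficients 1,1,1,1,1 for degrees 0…4.
[z⁴] = 1·1 + 4·1 + 6·1 = 11.

11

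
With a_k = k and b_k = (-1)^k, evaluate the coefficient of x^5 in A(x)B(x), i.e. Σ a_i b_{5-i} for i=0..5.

3

The convolution is the x^5 coefficient of A(x)B(x).
Σ = 0·(-1) + 1·1 + 2·(-1) + 3·1 + 4·(-1) + 5·1 = 3.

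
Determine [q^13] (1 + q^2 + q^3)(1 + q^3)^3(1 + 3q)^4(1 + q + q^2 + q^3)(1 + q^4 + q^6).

6633

(1 + q^2 + q^3) has coefficients 1,0,1,1 for degrees 0…3.
(1 + q^3)^3 has coefficients 1,0,0,3,0,0,3,0,0,1,0,0,0,0 for degrees 0…13.
Multiplying by (1 + 3q)^4 gives running coefficients 1,12,54,111,117,162,327,279,162,325,255,54,108,81 for degrees 0…13.
Multiplying by (1 + q + q^2 + q^3) gives running coefficients 1,13,67,178,294,444,717,885,930,1093,1021,796,742,498 for degrees 0…13.
Finally multiplying by (1 + q^4 + q^6), the product of all factors after the first has coefficients 1,13,67,178,295,457,785,1076,1291,1715,2032,2125,2389,2476 for degrees 0…13.
[q^13] = 1·2476 + 1·2125 + 1·2032 = 6633.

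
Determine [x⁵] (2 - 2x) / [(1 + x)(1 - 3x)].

The denominator gives the recurrence a_n = 2a_(n−1) + 3a_(n−2) for n ≥ 2; the numerator fixes a_0 = 2, a_1 = 2.
Iterating: 2, 2, 10, 26, 82, 242, so a_5 = 242.

242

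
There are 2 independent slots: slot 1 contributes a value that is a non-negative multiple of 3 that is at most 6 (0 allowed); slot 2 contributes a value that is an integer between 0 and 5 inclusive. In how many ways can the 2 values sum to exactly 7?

2

The generating function for the choices is (1 + y³ + y⁶)·(1 + y + y² + y³ + y⁴ + y⁵); the count is [y⁷].
(1 + y³ + y⁶) has coefficients 1,0,0,1,0,0,1 for degrees 0…6.
(1 + y + y² + y³ + y⁴ + y⁵) has coefficients 1,1,1,1,1,1,0,0 for degrees 0…7.
[y⁷] = 1·0 + 1·1 + 1·1 = 2.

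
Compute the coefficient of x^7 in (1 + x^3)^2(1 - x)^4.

-2

(1 + x^3)^2 has coefficients 1,0,0,2,0,0,1 for degrees 0…6.
(1 - x)^4 has coefficients 1,-4,6,-4,1,0,0,0 for degrees 0…7.
[x^7] = 1·0 + 2·1 + 1·(-4) = -2.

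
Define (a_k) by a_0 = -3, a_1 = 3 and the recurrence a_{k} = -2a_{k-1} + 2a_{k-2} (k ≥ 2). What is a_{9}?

The ordinary generating function has denominator 1 + 2t - 2t^2.
Iterating the recurrence: a_0,…,a_{9} = -3, 3, -12, 30, -84, 228, -624, 1704, -4656, 12720.

12720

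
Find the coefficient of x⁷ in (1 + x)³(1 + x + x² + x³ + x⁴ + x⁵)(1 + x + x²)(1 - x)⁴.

-2

(1 + x)³ has coefficients 1,3,3,1 for degrees 0…3.
(1 + x + x² + x³ + x⁴ + x⁵) has coefficients 1,1,1,1,1,1,0,0 for degrees 0…7.
Multiplying by (1 + x + x²) gives running coefficients 1,2,3,3,3,3,2,1 for degrees 0…7.
Finally multiplying by (1 - x)⁴, the product of all factors after the first has coefficients 1,-2,1,-1,2,-1,-1,2 for degrees 0…7.
[x⁷] = 1·2 + 3·(-1) + 3·(-1) + 1·2 = -2.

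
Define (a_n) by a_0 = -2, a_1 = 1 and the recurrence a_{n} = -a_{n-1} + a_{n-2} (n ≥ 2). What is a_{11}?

The ordinary generating function has denominator 1 + z - z^2.
Iterating the recurrence: a_0,…,a_{11} = -2, 1, -3, 4, -7, 11, -18, 29, -47, 76, -123, 199.

199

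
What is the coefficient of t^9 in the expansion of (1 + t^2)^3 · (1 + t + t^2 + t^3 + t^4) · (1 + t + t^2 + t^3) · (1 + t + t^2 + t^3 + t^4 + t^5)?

122

(1 + t^2)^3 has coefficients 1,0,3,0,3,0,1 for degrees 0…6.
(1 + t + t^2 + t^3 + t^4) has coefficients 1,1,1,1,1,0,0,0,0,0 for degrees 0…9.
Multiplying by (1 + t + t^2 + t^3) gives running coefficients 1,2,3,4,4,3,2,1,0,0 for degrees 0…9.
Finally multiplying by (1 + t + t^2 + t^3 + t^4 + t^5), the product of all factors after the first has coefficients 1,3,6,10,14,17,18,17,14,10 for degrees 0…9.
[t^9] = 1·10 + 3·17 + 3·17 + 1·10 = 122.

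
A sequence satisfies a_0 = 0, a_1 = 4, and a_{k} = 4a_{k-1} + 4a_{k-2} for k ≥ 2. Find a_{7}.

The ordinary generating function has denominator 1 - 4z - 4z^2.
Iterating the recurrence: a_0,…,a_{7} = 0, 4, 16, 80, 384, 1856, 8960, 43264.

43264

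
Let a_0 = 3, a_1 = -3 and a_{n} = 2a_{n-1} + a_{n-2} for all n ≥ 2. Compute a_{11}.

-10089

The ordinary generating function has denominator 1 - 2t - t^2.
Iterating the recurrence: a_0,…,a_{11} = 3, -3, -3, -9, -21, -51, -123, -297, -717, -1731, -4179, -10089.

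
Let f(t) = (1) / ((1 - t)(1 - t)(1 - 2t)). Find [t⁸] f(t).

1013

The denominator gives the recurrence a_n = 4a_(n−1) − 5a_(n−2) + 2a_(n−3) for n ≥ 3; the numerator fixes a_0 = 1, a_1 = 4, a_2 = 11.
Iterating: 1, 4, 11, 26, 57, 120, 247, 502, 1013, so a_8 = 1013.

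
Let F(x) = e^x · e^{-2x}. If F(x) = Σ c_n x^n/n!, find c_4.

1

The EGF product rule gives c_4 = Σ_{k_1+k_2=4} C(4; k_1,k_2) · ∏ g_i(k_i), where e^x gives (1)^k; e^{-2x} gives (-2)^k.
g_1(k) for k = 0…4: 1, 1, 1, 1, 1.
g_2(k) for k = 0…4: 1, -2, 4, -8, 16.
c_4 = Σ_k C(4,k)·g_1(k)·g_2(4−k) = 1·1·16 + 4·1·(-8) + 6·1·4 + 4·1·(-2) + 1·1·1 = 16 − 32 + 24 − 8 + 1 = 1.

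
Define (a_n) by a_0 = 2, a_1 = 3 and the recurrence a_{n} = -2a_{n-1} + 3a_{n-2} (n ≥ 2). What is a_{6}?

The ordinary generating function has denominator 1 + 2q - 3q^2.
Iterating the recurrence: a_0,…,a_{6} = 2, 3, 0, 9, -18, 63, -180.

-180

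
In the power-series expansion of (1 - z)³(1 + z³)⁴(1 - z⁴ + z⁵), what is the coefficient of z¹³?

17

(1 - z)³ has coefficients 1,-3,3,-1 for degrees 0…3.
(1 + z³)⁴ has coefficients 1,0,0,4,0,0,6,0,0,4,0,0,1,0 for degrees 0…13.
Finally multiplying by (1 - z⁴ + z⁵), the product of all factors after the first has coefficients 1,0,0,4,-1,1,6,-4,4,4,-6,6,1,-4 for degrees 0…13.
[z¹³] = 1·(-4) − 3·1 + 3·6 − 1·(-6) = 17.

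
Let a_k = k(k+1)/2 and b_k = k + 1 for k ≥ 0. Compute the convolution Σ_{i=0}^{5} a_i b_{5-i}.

Write out a_i and b_{5-i} for i = 0,…,5 and sum the products.
Σ = 0·6 + 1·5 + 3·4 + 6·3 + 10·2 + 15·1 = 70.

70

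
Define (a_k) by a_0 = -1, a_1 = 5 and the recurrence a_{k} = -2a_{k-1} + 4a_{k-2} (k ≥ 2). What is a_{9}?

54272

The ordinary generating function has denominator 1 + 2y - 4y^2.
Iterating the recurrence: a_0,…,a_{9} = -1, 5, -14, 48, -152, 496, -1600, 5184, -16768, 54272.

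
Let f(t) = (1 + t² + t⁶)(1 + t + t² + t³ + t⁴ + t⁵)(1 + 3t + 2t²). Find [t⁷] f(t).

12

(1 + t² + t⁶) has coefficients 1,0,1,0,0,0,1 for degrees 0…6.
(1 + t + t² + t³ + t⁴ + t⁵) has coefficients 1,1,1,1,1,1,0,0 for degrees 0…7.
Finally multiplying by (1 + 3t + 2t²), the product of all factors after the first has coefficients 1,4,6,6,6,6,5,2 for degrees 0…7.
[t⁷] = 1·2 + 1·6 + 1·4 = 12.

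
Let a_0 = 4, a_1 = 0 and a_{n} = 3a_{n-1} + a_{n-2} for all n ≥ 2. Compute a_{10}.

The ordinary generating function has denominator 1 - 3x - x^2.
Iterating the recurrence: a_0,…,a_{10} = 4, 0, 4, 12, 40, 132, 436, 1440, 4756, 15708, 51880.

51880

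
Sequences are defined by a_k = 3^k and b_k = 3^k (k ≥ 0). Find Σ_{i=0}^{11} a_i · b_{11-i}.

2125764

This is [x^11] in the product of the two ordinary generating functions.
Σ = 1·177147 + 3·59049 + 9·19683 + 27·6561 + 81·2187 + 243·729 + 729·243 + 2187·81 + 6561·27 + 19683·9 + 59049·3 + 177147·1 = 2125764.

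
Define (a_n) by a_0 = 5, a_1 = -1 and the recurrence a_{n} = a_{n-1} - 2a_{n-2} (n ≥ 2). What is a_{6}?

The ordinary generating function has denominator 1 - x + 2x^2.
Iterating the recurrence: a_0,…,a_{6} = 5, -1, -11, -9, 13, 31, 5.

5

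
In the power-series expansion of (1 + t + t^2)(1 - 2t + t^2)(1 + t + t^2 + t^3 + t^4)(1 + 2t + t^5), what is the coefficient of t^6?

(1 + t + t^2) has coefficients 1,1,1 for degrees 0…2.
(1 - 2t + t^2) has coefficients 1,-2,1,0,0,0,0 for degrees 0…6.
Multiplying by (1 + t + t^2 + t^3 + t^4) gives running coefficients 1,-1,0,0,0,-1,1 for degrees 0…6.
Finally multiplying by (1 + 2t + t^5), the product of all factors after the first has coefficients 1,1,-2,0,0,0,-2 for degrees 0…6.
[t^6] = 1·(-2) + 1·0 + 1·0 = -2.

-2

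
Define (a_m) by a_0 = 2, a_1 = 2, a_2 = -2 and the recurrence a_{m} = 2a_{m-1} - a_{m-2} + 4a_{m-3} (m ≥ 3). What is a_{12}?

The ordinary generating function has denominator 1 - 2z + z^2 - 4z^3.
Iterating the recurrence: a_0,…,a_{12} = 2, 2, -2, 2, 14, 18, 30, 98, 238, 498, 1150, 2754, 6350.

6350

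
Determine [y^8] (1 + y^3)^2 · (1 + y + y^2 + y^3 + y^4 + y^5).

(1 + y^3)^2 has coefficients 1,0,0,2,0,0,1 for degrees 0…6.
(1 + y + y^2 + y^3 + y^4 + y^5) has coefficients 1,1,1,1,1,1,0,0,0 for degrees 0…8.
[y^8] = 1·0 + 2·1 + 1·1 = 3.

3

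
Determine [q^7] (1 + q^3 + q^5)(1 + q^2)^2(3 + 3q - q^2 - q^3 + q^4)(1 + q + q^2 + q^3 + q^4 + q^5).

42

(1 + q^3 + q^5) has coefficients 1,0,0,1,0,1 for degrees 0…5.
(1 + q^2)^2 has coefficients 1,0,2,0,1,0,0,0 for degrees 0…7.
Multiplying by (3 + 3q - q^2 - q^3 + q^4) gives running coefficients 3,3,5,5,2,1,1,-1 for degrees 0…7.
Finally multiplying by (1 + q + q^2 + q^3 + q^4 + q^5), the product of all factors after the first has coefficients 3,6,11,16,18,19,17,13 for degrees 0…7.
[q^7] = 1·13 + 1·18 + 1·11 = 42.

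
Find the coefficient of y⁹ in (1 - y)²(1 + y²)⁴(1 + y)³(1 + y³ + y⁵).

(1 - y)² has coefficients 1,-2,1 for degrees 0…2.
(1 + y²)⁴ has coefficients 1,0,4,0,6,0,4,0,1,0 for degrees 0…9.
Multiplying by (1 + y)³ gives running coefficients 1,3,7,13,18,22,22,18,13,7 for degrees 0…9.
Finally multiplying by (1 + y³ + y⁵), the product of all factors after the first has coefficients 1,3,7,14,21,30,38,43,48,47 for degrees 0…9.
[y⁹] = 1·47 − 2·48 + 1·43 = -6.

-6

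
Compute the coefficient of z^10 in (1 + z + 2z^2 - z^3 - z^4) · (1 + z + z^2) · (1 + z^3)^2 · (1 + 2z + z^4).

4

(1 + z + 2z^2 - z^3 - z^4) has coefficients 1,1,2,-1,-1 for degrees 0…4.
(1 + z + z^2) has coefficients 1,1,1,0,0,0,0,0,0,0,0 for degrees 0…10.
Multiplying by (1 + z^3)^2 gives running coefficients 1,1,1,2,2,2,1,1,1,0,0 for degrees 0…10.
Finally multiplying by (1 + 2z + z^4), the product of all factors after the first has coefficients 1,3,3,4,7,7,6,5,5,4,1 for degrees 0…10.
[z^10] = 1·1 + 1·4 + 2·5 − 1·5 − 1·6 = 4.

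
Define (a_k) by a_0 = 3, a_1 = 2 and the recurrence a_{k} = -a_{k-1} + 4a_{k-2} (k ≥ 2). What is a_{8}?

The ordinary generating function has denominator 1 + y - 4y^2.
Iterating the recurrence: a_0,…,a_{8} = 3, 2, 10, -2, 42, -50, 218, -418, 1290.

1290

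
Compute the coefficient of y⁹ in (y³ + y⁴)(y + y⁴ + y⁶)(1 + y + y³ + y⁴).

3

(y³ + y⁴) has coefficients 0,0,0,1,1 for degrees 0…4.
(y + y⁴ + y⁶) has coefficients 0,1,0,0,1,0,1,0,0,0 for degrees 0…9.
Finally multiplying by (1 + y + y³ + y⁴), the product of all factors after the first has coefficients 0,1,1,0,2,2,1,2,1,1 for degrees 0…9.
[y⁹] = 1·1 + 1·2 = 3.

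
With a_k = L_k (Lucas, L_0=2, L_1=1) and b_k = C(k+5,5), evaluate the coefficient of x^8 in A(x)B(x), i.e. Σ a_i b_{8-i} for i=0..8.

7857

This is [x^8] in the product of the two ordinary generating functions.
Σ = 2·1287 + 1·792 + 3·462 + 4·252 + 7·126 + 11·56 + 18·21 + 29·6 + 47·1 = 7857.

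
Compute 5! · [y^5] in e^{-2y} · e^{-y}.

The EGF product rule gives c_5 = Σ_{k_1+k_2=5} C(5; k_1,k_2) · ∏ g_i(k_i), where e^{-2y} gives (-2)^k; e^{-y} gives (-1)^k.
g_1(k) for k = 0…5: 1, -2, 4, -8, 16, -32.
g_2(k) for k = 0…5: 1, -1, 1, -1, 1, -1.
c_5 = Σ_k C(5,k)·g_1(k)·g_2(5−k) = 1·1·(-1) + 5·(-2)·1 + 10·4·(-1) + 10·(-8)·1 + 5·16·(-1) + 1·(-32)·1 = −1 − 10 − 40 − 80 − 80 − 32 = -243.

-243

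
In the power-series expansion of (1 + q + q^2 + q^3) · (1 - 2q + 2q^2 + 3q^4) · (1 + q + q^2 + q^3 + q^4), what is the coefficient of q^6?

(1 + q + q^2 + q^3) has coefficients 1,1,1,1 for degrees 0…3.
(1 - 2q + 2q^2 + 3q^4) has coefficients 1,-2,2,0,3,0,0 for degrees 0…6.
Finally multiplying by (1 + q + q^2 + q^3 + q^4), the product of all factors after the first has coefficients 1,-1,1,1,4,3,5 for degrees 0…6.
[q^6] = 1·5 + 1·3 + 1·4 + 1·1 = 13.

13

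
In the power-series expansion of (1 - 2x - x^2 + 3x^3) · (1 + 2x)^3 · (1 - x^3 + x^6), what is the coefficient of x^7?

(1 - 2x - x^2 + 3x^3) has coefficients 1,-2,-1,3 for degrees 0…3.
(1 + 2x)^3 has coefficients 1,6,12,8,0,0,0,0 for degrees 0…7.
Finally multiplying by (1 - x^3 + x^6), the product of all factors after the first has coefficients 1,6,12,7,-6,-12,-7,6 for degrees 0…7.
[x^7] = 1·6 − 2·(-7) − 1·(-12) + 3·(-6) = 14.

14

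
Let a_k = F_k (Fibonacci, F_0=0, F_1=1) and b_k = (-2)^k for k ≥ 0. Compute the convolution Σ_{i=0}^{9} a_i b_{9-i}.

Write out a_i and b_{9-i} for i = 0,…,9 and sum the products.
Σ = 0·(-512) + 1·256 + 1·(-128) + 2·64 + 3·(-32) + 5·16 + 8·(-8) + 13·4 + 21·(-2) + 34·1 = 220.

220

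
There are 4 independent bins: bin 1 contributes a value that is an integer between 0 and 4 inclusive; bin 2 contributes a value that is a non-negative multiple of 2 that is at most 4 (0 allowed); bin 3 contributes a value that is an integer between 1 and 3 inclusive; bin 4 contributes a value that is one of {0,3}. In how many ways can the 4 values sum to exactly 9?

The generating function for the choices is (1 + x + x^2 + x^3 + x^4)·(1 + x^2 + x^4)·(x + x^2 + x^3)·(1 + x^3); the count is [x^9].
(1 + x + x^2 + x^3 + x^4) has coefficients 1,1,1,1,1 for degrees 0…4.
(1 + x^2 + x^4) has coefficients 1,0,1,0,1,0,0,0,0,0 for degrees 0…9.
Multiplying by (x + x^2 + x^3) gives running coefficients 0,1,1,2,1,2,1,1,0,0 for degrees 0…9.
Finally multiplying by (1 + x^3), the product of all factors after the first has coefficients 0,1,1,2,2,3,3,2,2,1 for degrees 0…9.
[x^9] = 1·1 + 1·2 + 1·2 + 1·3 + 1·3 = 11.

11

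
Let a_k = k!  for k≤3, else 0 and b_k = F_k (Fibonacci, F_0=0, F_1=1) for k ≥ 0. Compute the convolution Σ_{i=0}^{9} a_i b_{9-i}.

129

The convolution is the x^9 coefficient of A(x)B(x).
Σ = 1·34 + 1·21 + 2·13 + 6·8 + 0·5 + 0·3 + 0·2 + 0·1 + 0·1 + 0·0 = 129.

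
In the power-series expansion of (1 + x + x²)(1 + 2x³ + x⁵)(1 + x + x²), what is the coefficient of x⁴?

(1 + x + x²) has coefficients 1,1,1 for degrees 0…2.
(1 + 2x³ + x⁵) has coefficients 1,0,0,2,0 for degrees 0…4.
Finally multiplying by (1 + x + x²), the product of all factors after the first has coefficients 1,1,1,2,2 for degrees 0…4.
[x⁴] = 1·2 + 1·2 + 1·1 = 5.

5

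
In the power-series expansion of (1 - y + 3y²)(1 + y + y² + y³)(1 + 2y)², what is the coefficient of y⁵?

(1 - y + 3y²) has coefficients 1,-1,3 for degrees 0…2.
(1 + y + y² + y³) has coefficients 1,1,1,1,0,0 for degrees 0…5.
Finally multiplying by (1 + 2y)², the product of all factors after the first has coefficients 1,5,9,9,8,4 for degrees 0…5.
[y⁵] = 1·4 − 1·8 + 3·9 = 23.

23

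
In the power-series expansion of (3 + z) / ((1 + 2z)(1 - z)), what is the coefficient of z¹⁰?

1708

Partial fractions give a closed form: a_n = (5/3)·(-2)^n + (4/3)·1^n.
At n = 10: a_10 = 1708.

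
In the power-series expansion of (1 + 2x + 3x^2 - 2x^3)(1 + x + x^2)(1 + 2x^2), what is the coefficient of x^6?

(1 + 2x + 3x^2 - 2x^3) has coefficients 1,2,3,-2 for degrees 0…3.
(1 + x + x^2) has coefficients 1,1,1,0,0,0,0 for degrees 0…6.
Finally multiplying by (1 + 2x^2), the product of all factors after the first has coefficients 1,1,3,2,2,0,0 for degrees 0…6.
[x^6] = 1·0 + 2·0 + 3·2 − 2·2 = 2.

2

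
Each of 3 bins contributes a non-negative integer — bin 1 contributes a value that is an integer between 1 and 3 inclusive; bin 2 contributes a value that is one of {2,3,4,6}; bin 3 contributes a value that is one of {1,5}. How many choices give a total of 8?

The generating function for the choices is (t + t² + t³)·(t² + t³ + t⁴ + t⁶)·(t + t⁵); the count is [t⁸].
(t + t² + t³) has coefficients 0,1,1,1 for degrees 0…3.
(t² + t³ + t⁴ + t⁶) has coefficients 0,0,1,1,1,0,1,0,0 for degrees 0…8.
Finally multiplying by (t + t⁵), the product of all factors after the first has coefficients 0,0,0,1,1,1,0,2,1 for degrees 0…8.
[t⁸] = 1·2 + 1·0 + 1·1 = 3.

3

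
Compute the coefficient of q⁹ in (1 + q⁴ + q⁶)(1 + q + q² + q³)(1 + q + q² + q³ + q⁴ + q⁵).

8

(1 + q⁴ + q⁶) has coefficients 1,0,0,0,1,0,1 for degrees 0…6.
(1 + q + q² + q³) has coefficients 1,1,1,1,0,0,0,0,0,0 for degrees 0…9.
Finally multiplying by (1 + q + q² + q³ + q⁴ + q⁵), the product of all factors after the first has coefficients 1,2,3,4,4,4,3,2,1,0 for degrees 0…9.
[q⁹] = 1·0 + 1·4 + 1·4 = 8.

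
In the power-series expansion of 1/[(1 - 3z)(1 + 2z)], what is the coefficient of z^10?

Partial fractions give a closed form: a_n = (3/5)·3^n + (2/5)·(-2)^n.
At n = 10: a_10 = 35839.

35839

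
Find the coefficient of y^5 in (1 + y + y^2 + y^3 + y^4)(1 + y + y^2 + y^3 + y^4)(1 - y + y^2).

(1 + y + y^2 + y^3 + y^4) has coefficients 1,1,1,1,1 for degrees 0…4.
(1 + y + y^2 + y^3 + y^4) has coefficients 1,1,1,1,1,0 for degrees 0…5.
Finally multiplying by (1 - y + y^2), the product of all factors after the first has coefficients 1,0,1,1,1,0 for degrees 0…5.
[y^5] = 1·0 + 1·1 + 1·1 + 1·1 + 1·0 = 3.

3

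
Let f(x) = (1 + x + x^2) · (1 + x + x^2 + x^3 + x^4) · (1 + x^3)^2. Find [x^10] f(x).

3

(1 + x + x^2) has coefficients 1,1,1 for degrees 0…2.
(1 + x + x^2 + x^3 + x^4) has coefficients 1,1,1,1,1,0,0,0,0,0,0 for degrees 0…10.
Finally multiplying by (1 + x^3)^2, the product of all factors after the first has coefficients 1,1,1,3,3,2,3,3,1,1,1 for degrees 0…10.
[x^10] = 1·1 + 1·1 + 1·1 = 3.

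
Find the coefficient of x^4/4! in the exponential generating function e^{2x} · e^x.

81

The EGF product rule gives c_4 = Σ_{k_1+k_2=4} C(4; k_1,k_2) · ∏ g_i(k_i), where e^{2x} gives (2)^k; e^x gives (1)^k.
g_1(k) for k = 0…4: 1, 2, 4, 8, 16.
g_2(k) for k = 0…4: 1, 1, 1, 1, 1.
c_4 = Σ_k C(4,k)·g_1(k)·g_2(4−k) = 1·1·1 + 4·2·1 + 6·4·1 + 4·8·1 + 1·16·1 = 1 + 8 + 24 + 32 + 16 = 81.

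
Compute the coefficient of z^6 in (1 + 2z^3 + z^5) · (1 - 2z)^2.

-4

(1 + 2z^3 + z^5) has coefficients 1,0,0,2,0,1 for degrees 0…5.
(1 - 2z)^2 has coefficients 1,-4,4,0,0,0,0 for degrees 0…6.
[z^6] = 1·0 + 2·0 + 1·(-4) = -4.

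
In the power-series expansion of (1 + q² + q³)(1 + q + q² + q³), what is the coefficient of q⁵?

2

(1 + q² + q³) has coefficients 1,0,1,1 for degrees 0…3.
(1 + q + q² + q³) has coefficients 1,1,1,1,0,0 for degrees 0…5.
[q⁵] = 1·0 + 1·1 + 1·1 = 2.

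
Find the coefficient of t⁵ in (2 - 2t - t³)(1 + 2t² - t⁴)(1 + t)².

(2 - 2t - t³) has coefficients 2,-2,0,-1 for degrees 0…3.
(1 + 2t² - t⁴) has coefficients 1,0,2,0,-1,0 for degrees 0…5.
Finally multiplying by (1 + t)², the product of all factors after the first has coefficients 1,2,3,4,1,-2 for degrees 0…5.
[t⁵] = 2·(-2) − 2·1 − 1·3 = -9.

-9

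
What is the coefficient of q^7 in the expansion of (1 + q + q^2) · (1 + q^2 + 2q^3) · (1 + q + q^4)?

(1 + q + q^2) has coefficients 1,1,1 for degrees 0…2.
(1 + q^2 + 2q^3) has coefficients 1,0,1,2,0,0,0,0 for degrees 0…7.
Finally multiplying by (1 + q + q^4), the product of all factors after the first has coefficients 1,1,1,3,3,0,1,2 for degrees 0…7.
[q^7] = 1·2 + 1·1 + 1·0 = 3.

3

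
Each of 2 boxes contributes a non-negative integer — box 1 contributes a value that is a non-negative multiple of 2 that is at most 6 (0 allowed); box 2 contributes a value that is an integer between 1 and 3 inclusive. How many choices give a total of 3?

2

The generating function for the choices is (1 + t^2 + t^4 + t^6)·(t + t^2 + t^3); the count is [t^3].
(1 + t^2 + t^4 + t^6) has coefficients 1,0,1,0 for degrees 0…3.
(t + t^2 + t^3) has coefficients 0,1,1,1 for degrees 0…3.
[t^3] = 1·1 + 1·1 = 2.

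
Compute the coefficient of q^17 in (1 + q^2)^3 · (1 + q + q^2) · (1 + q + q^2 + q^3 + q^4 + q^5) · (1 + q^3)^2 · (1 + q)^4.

(1 + q^2)^3 has coefficients 1,0,3,0,3,0,1 for degrees 0…6.
(1 + q + q^2) has coefficients 1,1,1,0,0,0,0,0,0,0,0,0,0,0,0,0,0,0 for degrees 0…17.
Multiplying by (1 + q + q^2 + q^3 + q^4 + q^5) gives running coefficients 1,2,3,3,3,3,2,1,0,0,0,0,0,0,0,0,0,0 for degrees 0…17.
Multiplying by (1 + q^3)^2 gives running coefficients 1,2,3,5,7,9,9,9,9,7,5,3,2,1,0,0,0,0 for degrees 0…17.
Finally multiplying by (1 + q)^4, the product of all factors after the first has coefficients 1,6,17,33,54,81,110,132,142,142,132,110,81,54,33,17,6,1 for degrees 0…17.
[q^17] = 1·1 + 3·17 + 3·54 + 1·110 = 324.

324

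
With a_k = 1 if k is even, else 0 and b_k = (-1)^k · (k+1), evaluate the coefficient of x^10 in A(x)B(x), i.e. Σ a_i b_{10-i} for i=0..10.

Write out a_i and b_{10-i} for i = 0,…,10 and sum the products.
Σ = 1·11 + 0·(-10) + 1·9 + 0·(-8) + 1·7 + 0·(-6) + 1·5 + 0·(-4) + 1·3 + 0·(-2) + 1·1 = 36.

36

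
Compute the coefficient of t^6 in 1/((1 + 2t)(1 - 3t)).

Partial fractions give a closed form: a_n = (2/5)·(-2)^n + (3/5)·3^n.
At n = 6: a_6 = 463.

463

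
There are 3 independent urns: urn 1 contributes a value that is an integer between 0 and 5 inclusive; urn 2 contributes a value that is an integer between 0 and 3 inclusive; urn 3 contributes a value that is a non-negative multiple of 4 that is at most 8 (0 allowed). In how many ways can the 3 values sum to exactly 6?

The generating function for the choices is (1 + z + z^2 + z^3 + z^4 + z^5)·(1 + z + z^2 + z^3)·(1 + z^4 + z^8); the count is [z^6].
(1 + z + z^2 + z^3 + z^4 + z^5) has coefficients 1,1,1,1,1,1 for degrees 0…5.
(1 + z + z^2 + z^3) has coefficients 1,1,1,1,0,0,0 for degrees 0…6.
Finally multiplying by (1 + z^4 + z^8), the product of all factors after the first has coefficients 1,1,1,1,1,1,1 for degrees 0…6.
[z^6] = 1·1 + 1·1 + 1·1 + 1·1 + 1·1 + 1·1 = 6.

6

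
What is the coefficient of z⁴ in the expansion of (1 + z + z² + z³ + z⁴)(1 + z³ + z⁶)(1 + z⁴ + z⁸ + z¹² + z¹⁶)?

3

(1 + z + z² + z³ + z⁴) has coefficients 1,1,1,1,1 for degrees 0…4.
(1 + z³ + z⁶) has coefficients 1,0,0,1,0 for degrees 0…4.
Finally multiplying by (1 + z⁴ + z⁸ + z¹² + z¹⁶), the product of all factors after the first has coefficients 1,0,0,1,1 for degrees 0…4.
[z⁴] = 1·1 + 1·1 + 1·0 + 1·0 + 1·1 = 3.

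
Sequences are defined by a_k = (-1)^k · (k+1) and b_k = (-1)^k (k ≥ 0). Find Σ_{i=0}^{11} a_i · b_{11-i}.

-78

Write out a_i and b_{11-i} for i = 0,…,11 and sum the products.
Σ = 1·(-1) − 2·1 + 3·(-1) − 4·1 + 5·(-1) − 6·1 + 7·(-1) − 8·1 + 9·(-1) − 10·1 + 11·(-1) − 12·1 = -78.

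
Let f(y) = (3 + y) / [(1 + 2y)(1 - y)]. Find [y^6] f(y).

108

Partial fractions give a closed form: a_n = (5/3)·(-2)^n + (4/3)·1^n.
At n = 6: a_6 = 108.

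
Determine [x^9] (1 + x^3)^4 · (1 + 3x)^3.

(1 + x^3)^4 has coefficients 1,0,0,4,0,0,6,0,0,4 for degrees 0…9.
(1 + 3x)^3 has coefficients 1,9,27,27,0,0,0,0,0,0 for degrees 0…9.
[x^9] = 1·0 + 4·0 + 6·27 + 4·1 = 166.

166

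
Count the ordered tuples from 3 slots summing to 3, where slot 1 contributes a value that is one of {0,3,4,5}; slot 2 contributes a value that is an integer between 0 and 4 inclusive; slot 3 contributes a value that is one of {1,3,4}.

2

The generating function for the choices is (1 + x^3 + x^4 + x^5)·(1 + x + x^2 + x^3 + x^4)·(x + x^3 + x^4); the count is [x^3].
(1 + x^3 + x^4 + x^5) has coefficients 1,0,0,1 for degrees 0…3.
(1 + x + x^2 + x^3 + x^4) has coefficients 1,1,1,1 for degrees 0…3.
Finally multiplying by (x + x^3 + x^4), the product of all factors after the first has coefficients 0,1,1,2 for degrees 0…3.
[x^3] = 1·2 + 1·0 = 2.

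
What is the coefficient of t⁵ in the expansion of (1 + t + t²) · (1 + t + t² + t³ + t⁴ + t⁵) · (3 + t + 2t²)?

18

(1 + t + t²) has coefficients 1,1,1 for degrees 0…2.
(1 + t + t² + t³ + t⁴ + t⁵) has coefficients 1,1,1,1,1,1 for degrees 0…5.
Finally multiplying by (3 + t + 2t²), the product of all factors after the first has coefficients 3,4,6,6,6,6 for degrees 0…5.
[t⁵] = 1·6 + 1·6 + 1·6 = 18.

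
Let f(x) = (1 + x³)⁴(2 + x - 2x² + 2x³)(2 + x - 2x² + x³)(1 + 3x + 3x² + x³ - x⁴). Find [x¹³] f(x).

(1 + x³)⁴ has coefficients 1,0,0,4,0,0,6,0,0,4,0,0,1 for degrees 0…12.
(2 + x - 2x² + 2x³) has coefficients 2,1,-2,2,0,0,0,0,0,0,0,0,0,0 for degrees 0…13.
Multiplying by (2 + x - 2x² + x³) gives running coefficients 4,4,-7,2,7,-6,2,0,0,0,0,0,0,0 for degrees 0…13.
Finally multiplying by (1 + 3x + 3x² + x³ - x⁴), the product of all factors after the first has coefficients 4,16,17,-3,-8,10,14,-7,-7,8,-2,0,0,0 for degrees 0…13.
[x¹³] = 1·0 + 4·(-2) + 6·(-7) + 4·(-8) + 1·16 = -66.

-66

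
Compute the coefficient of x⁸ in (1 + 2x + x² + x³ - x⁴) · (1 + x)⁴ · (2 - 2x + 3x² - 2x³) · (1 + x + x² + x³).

-24

(1 + 2x + x² + x³ - x⁴) has coefficients 1,2,1,1,-1 for degrees 0…4.
(1 + x)⁴ has coefficients 1,4,6,4,1,0,0,0,0 for degrees 0…8.
Multiplying by (2 - 2x + 3x² - 2x³) gives running coefficients 2,6,7,6,4,-2,-5,-2,0 for degrees 0…8.
Finally multiplying by (1 + x + x² + x³), the product of all factors after the first has coefficients 2,8,15,21,23,15,3,-5,-9 for degrees 0…8.
[x⁸] = 1·(-9) + 2·(-5) + 1·3 + 1·15 − 1·23 = -24.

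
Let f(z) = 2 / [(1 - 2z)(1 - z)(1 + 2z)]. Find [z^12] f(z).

Partial fractions give a closed form: a_n = (2)·2^n + (-2/3)·1^n + (2/3)·(-2)^n.
At n = 12: a_12 = 10922.

10922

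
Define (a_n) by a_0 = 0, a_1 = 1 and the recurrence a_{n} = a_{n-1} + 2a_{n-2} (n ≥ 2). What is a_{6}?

The ordinary generating function has denominator 1 - y - 2y^2.
Iterating the recurrence: a_0,…,a_{6} = 0, 1, 1, 3, 5, 11, 21.

21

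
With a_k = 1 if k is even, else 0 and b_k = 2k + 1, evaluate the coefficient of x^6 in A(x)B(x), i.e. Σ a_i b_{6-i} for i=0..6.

Write out a_i and b_{6-i} for i = 0,…,6 and sum the products.
Σ = 1·13 + 0·11 + 1·9 + 0·7 + 1·5 + 0·3 + 1·1 = 28.

28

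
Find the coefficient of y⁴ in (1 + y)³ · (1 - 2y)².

8

(1 + y)³ has coefficients 1,3,3,1 for degrees 0…3.
(1 - 2y)² has coefficients 1,-4,4,0,0 for degrees 0…4.
[y⁴] = 1·0 + 3·0 + 3·4 + 1·(-4) = 8.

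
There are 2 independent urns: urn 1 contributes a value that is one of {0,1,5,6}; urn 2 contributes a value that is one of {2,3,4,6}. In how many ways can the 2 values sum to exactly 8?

The generating function for the choices is (1 + q + q⁵ + q⁶)·(q² + q³ + q⁴ + q⁶); the count is [q⁸].
(1 + q + q⁵ + q⁶) has coefficients 1,1,0,0,0,1,1 for degrees 0…6.
(q² + q³ + q⁴ + q⁶) has coefficients 0,0,1,1,1,0,1,0,0 for degrees 0…8.
[q⁸] = 1·0 + 1·0 + 1·1 + 1·1 = 2.

2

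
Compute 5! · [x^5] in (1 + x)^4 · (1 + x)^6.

The EGF product rule gives c_5 = Σ_{k_1+k_2=5} C(5; k_1,k_2) · ∏ g_i(k_i), where (1+x)^4 gives the falling factorial (4)_k; (1+x)^6 gives the falling factorial (6)_k.
g_1(k) for k = 0…5: 1, 4, 12, 24, 24, 0.
g_2(k) for k = 0…5: 1, 6, 30, 120, 360, 720.
c_5 = Σ_k C(5,k)·g_1(k)·g_2(5−k) = 1·1·720 + 5·4·360 + 10·12·120 + 10·24·30 + 5·24·6 = 720 + 7200 + 14400 + 7200 + 720 = 30240.

30240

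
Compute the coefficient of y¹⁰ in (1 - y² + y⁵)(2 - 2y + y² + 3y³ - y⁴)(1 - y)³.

(1 - y² + y⁵) has coefficients 1,0,-1,0,0,1 for degrees 0…5.
(2 - 2y + y² + 3y³ - y⁴) has coefficients 2,-2,1,3,-1,0,0,0,0,0,0 for degrees 0…10.
Finally multiplying by (1 - y)³, the product of all factors after the first has coefficients 2,-8,13,-8,-5,11,-6,1,0,0,0 for degrees 0…10.
[y¹⁰] = 1·0 − 1·0 + 1·11 = 11.

11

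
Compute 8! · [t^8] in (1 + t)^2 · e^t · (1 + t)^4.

The EGF product rule gives c_8 = Σ_{k_1+k_2+k_3=8} C(8; k_1,k_2,k_3) · ∏ g_i(k_i), where (1+t)^2 gives the falling factorial (2)_k; e^t gives (1)^k; (1+t)^4 gives the falling factorial (4)_k.
g_1(k) for k = 0…8: 1, 2, 2, 0, 0, 0, 0, 0, 0.
g_2(k) for k = 0…8: 1, 1, 1, 1, 1, 1, 1, 1, 1.
g_3(k) for k = 0…8: 1, 4, 12, 24, 24, 0, 0, 0, 0.
First combine the last two factors: h(k) = Σ_j C(k,j)·g_2(j)·g_3(k−j) for k = 0…8: 1, 5, 21, 73, 209, 501, 1045, 1961, 3393.
c_8 = Σ_k C(8,k)·g_1(k)·h(8−k) = 1·1·3393 + 8·2·1961 + 28·2·1045 = 3393 + 31376 + 58520 = 93289.

93289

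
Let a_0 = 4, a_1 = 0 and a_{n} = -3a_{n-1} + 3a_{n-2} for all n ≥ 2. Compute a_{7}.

The ordinary generating function has denominator 1 + 3y - 3y^2.
Iterating the recurrence: a_0,…,a_{7} = 4, 0, 12, -36, 144, -540, 2052, -7776.

-7776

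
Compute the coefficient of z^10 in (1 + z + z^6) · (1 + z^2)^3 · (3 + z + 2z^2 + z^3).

(1 + z + z^6) has coefficients 1,1,0,0,0,0,1 for degrees 0…6.
(1 + z^2)^3 has coefficients 1,0,3,0,3,0,1,0,0,0,0 for degrees 0…10.
Finally multiplying by (3 + z + 2z^2 + z^3), the product of all factors after the first has coefficients 3,1,11,4,15,6,9,4,2,1,0 for degrees 0…10.
[z^10] = 1·0 + 1·1 + 1·15 = 16.

16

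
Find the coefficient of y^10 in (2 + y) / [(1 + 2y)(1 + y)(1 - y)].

2048

Partial fractions give a closed form: a_n = (2)·(-2)^n + (-1/2)·(-1)^n + (1/2)·1^n.
At n = 10: a_10 = 2048.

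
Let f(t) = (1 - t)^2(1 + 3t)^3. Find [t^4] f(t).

(1 - t)^2 has coefficients 1,-2,1 for degrees 0…2.
(1 + 3t)^3 has coefficients 1,9,27,27,0 for degrees 0…4.
[t^4] = 1·0 − 2·27 + 1·27 = -27.

-27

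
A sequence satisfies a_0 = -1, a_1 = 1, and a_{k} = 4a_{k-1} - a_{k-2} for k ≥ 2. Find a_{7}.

3691

The ordinary generating function has denominator 1 - 4x + x^2.
Iterating the recurrence: a_0,…,a_{7} = -1, 1, 5, 19, 71, 265, 989, 3691.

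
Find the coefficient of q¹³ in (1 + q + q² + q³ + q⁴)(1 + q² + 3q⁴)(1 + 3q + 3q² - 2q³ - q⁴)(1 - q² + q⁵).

20

(1 + q + q² + q³ + q⁴) has coefficients 1,1,1,1,1 for degrees 0…4.
(1 + q² + 3q⁴) has coefficients 1,0,1,0,3,0,0,0,0,0,0,0,0,0 for degrees 0…13.
Multiplying by (1 + 3q + 3q² - 2q³ - q⁴) gives running coefficients 1,3,4,1,5,7,8,-6,-3,0,0,0,0,0 for degrees 0…13.
Finally multiplying by (1 - q² + q⁵), the product of all factors after the first has coefficients 1,3,3,-2,1,7,6,-9,-10,11,10,8,-6,-3 for degrees 0…13.
[q¹³] = 1·(-3) + 1·(-6) + 1·8 + 1·10 + 1·11 = 20.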